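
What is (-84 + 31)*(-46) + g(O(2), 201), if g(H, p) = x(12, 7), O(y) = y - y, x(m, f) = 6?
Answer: 2444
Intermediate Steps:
O(y) = 0
g(H, p) = 6
(-84 + 31)*(-46) + g(O(2), 201) = (-84 + 31)*(-46) + 6 = -53*(-46) + 6 = 2438 + 6 = 2444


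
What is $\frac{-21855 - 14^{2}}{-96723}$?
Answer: $\frac{22051}{96723} \approx 0.22798$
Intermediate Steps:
$\frac{-21855 - 14^{2}}{-96723} = \left(-21855 - 196\right) \left(- \frac{1}{96723}\right) = \left(-22051\right) \left(- \frac{1}{96723}\right) = \frac{22051}{96723}$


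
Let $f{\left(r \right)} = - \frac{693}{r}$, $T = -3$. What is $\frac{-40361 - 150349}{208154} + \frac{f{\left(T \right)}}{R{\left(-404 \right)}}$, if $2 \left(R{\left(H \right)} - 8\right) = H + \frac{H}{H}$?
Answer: $- \frac{28328653}{13425933} \approx -2.11$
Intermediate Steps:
$R{\left(H \right)} = \frac{17}{2} + \frac{H}{2}$ ($R{\left(H \right)} = 8 + \frac{H + \frac{H}{H}}{2} = 8 + \frac{H + 1}{2} = 8 + \frac{1 + H}{2} = 8 + \left(\frac{1}{2} + \frac{H}{2}\right) = \frac{17}{2} + \frac{H}{2}$)
$\frac{-40361 - 150349}{208154} + \frac{f{\left(T \right)}}{R{\left(-404 \right)}} = \frac{-40361 - 150349}{208154} + \frac{\left(-693\right) \frac{1}{-3}}{\frac{17}{2} + \frac{1}{2} \left(-404\right)} = \left(-40361 - 150349\right) \frac{1}{208154} + \frac{\left(-693\right) \left(- \frac{1}{3}\right)}{\frac{17}{2} - 202} = \left(-190710\right) \frac{1}{208154} + \frac{231}{- \frac{387}{2}} = - \frac{95355}{104077} + 231 \left(- \frac{2}{387}\right) = - \frac{95355}{104077} - \frac{154}{129} = - \frac{28328653}{13425933}$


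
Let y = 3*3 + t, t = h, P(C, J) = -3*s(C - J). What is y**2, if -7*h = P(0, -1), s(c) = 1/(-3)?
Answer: 3844/49 ≈ 78.449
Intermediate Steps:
s(c) = -1/3
P(C, J) = 1 (P(C, J) = -3*(-1/3) = 1)
h = -1/7 (h = -1/7*1 = -1/7 ≈ -0.14286)
t = -1/7 ≈ -0.14286
y = 62/7 (y = 3*3 - 1/7 = 9 - 1/7 = 62/7 ≈ 8.8571)
y**2 = (62/7)**2 = 3844/49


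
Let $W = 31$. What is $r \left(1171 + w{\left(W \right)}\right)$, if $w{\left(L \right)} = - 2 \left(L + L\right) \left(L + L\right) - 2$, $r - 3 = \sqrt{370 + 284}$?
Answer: $-19557 - 6519 \sqrt{654} \approx -1.8627 \cdot 10^{5}$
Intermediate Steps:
$r = 3 + \sqrt{654}$ ($r = 3 + \sqrt{370 + 284} = 3 + \sqrt{654} \approx 28.573$)
$w{\left(L \right)} = -2 - 8 L^{2}$ ($w{\left(L \right)} = - 2 \cdot 2 L 2 L - 2 = - 2 \cdot 4 L^{2} - 2 = - 8 L^{2} - 2 = -2 - 8 L^{2}$)
$r \left(1171 + w{\left(W \right)}\right) = \left(3 + \sqrt{654}\right) \left(1171 - \left(2 + 8 \cdot 31^{2}\right)\right) = \left(3 + \sqrt{654}\right) \left(1171 - 7690\right) = \left(3 + \sqrt{654}\right) \left(-6519\right) = -19557 - 6519 \sqrt{654}$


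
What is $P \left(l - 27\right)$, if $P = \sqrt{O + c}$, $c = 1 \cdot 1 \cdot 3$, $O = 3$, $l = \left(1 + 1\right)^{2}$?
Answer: $- 23 \sqrt{6} \approx -56.338$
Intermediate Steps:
$l = 4$ ($l = 2^{2} = 4$)
$c = 3$ ($c = 1 \cdot 3 = 3$)
$P = \sqrt{6}$ ($P = \sqrt{3 + 3} = \sqrt{6} \approx 2.4495$)
$P \left(l - 27\right) = \sqrt{6} \left(4 - 27\right) = \sqrt{6} \left(-23\right) = - 23 \sqrt{6}$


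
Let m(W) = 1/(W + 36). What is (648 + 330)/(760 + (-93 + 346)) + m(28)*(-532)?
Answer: -119081/16208 ≈ -7.3471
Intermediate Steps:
m(W) = 1/(36 + W)
(648 + 330)/(760 + (-93 + 346)) + m(28)*(-532) = (648 + 330)/(760 + (-93 + 346)) - 532/(36 + 28) = 978/(760 + 253) - 532/64 = 978/1013 + (1/64)*(-532) = 978*(1/1013) - 133/16 = 978/1013 - 133/16 = -119081/16208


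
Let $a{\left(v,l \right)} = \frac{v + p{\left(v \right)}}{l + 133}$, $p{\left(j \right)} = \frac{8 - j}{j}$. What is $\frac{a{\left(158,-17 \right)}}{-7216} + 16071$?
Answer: $\frac{1062733818697}{66127424} \approx 16071.0$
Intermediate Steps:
$p{\left(j \right)} = \frac{8 - j}{j}$
$a{\left(v,l \right)} = \frac{v + \frac{8 - v}{v}}{133 + l}$ ($a{\left(v,l \right)} = \frac{v + \frac{8 - v}{v}}{l + 133} = \frac{v + \frac{8 - v}{v}}{133 + l}$)
$\frac{a{\left(158,-17 \right)}}{-7216} + 16071 = \frac{\frac{1}{158} \frac{1}{133 - 17} \left(8 + 158^{2} - 158\right)}{-7216} + 16071 = \frac{8 + 24964 - 158}{158 \cdot 116} \left(- \frac{1}{7216}\right) + 16071 = \frac{1}{158} \cdot \frac{1}{116} \cdot 24814 \left(- \frac{1}{7216}\right) + 16071 = \frac{12407}{9164} \left(- \frac{1}{7216}\right) + 16071 = - \frac{12407}{66127424} + 16071 = \frac{1062733818697}{66127424}$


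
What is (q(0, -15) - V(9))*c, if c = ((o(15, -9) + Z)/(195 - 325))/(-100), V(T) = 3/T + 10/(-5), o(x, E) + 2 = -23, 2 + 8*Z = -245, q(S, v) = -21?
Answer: 4321/52000 ≈ 0.083096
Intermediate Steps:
Z = -247/8 (Z = -1/4 + (1/8)*(-245) = -1/4 - 245/8 = -247/8 ≈ -30.875)
o(x, E) = -25 (o(x, E) = -2 - 23 = -25)
V(T) = -2 + 3/T (V(T) = 3/T + 10*(-1/5) = 3/T - 2 = -2 + 3/T)
c = -447/104000 (c = ((-25 - 247/8)/(195 - 325))/(-100) = -447/8/(-130)*(-1/100) = -447/8*(-1/130)*(-1/100) = (447/1040)*(-1/100) = -447/104000 ≈ -0.0042981)
(q(0, -15) - V(9))*c = (-21 - (-2 + 3/9))*(-447/104000) = (-21 - (-2 + 3*(1/9)))*(-447/104000) = (-21 - (-2 + 1/3))*(-447/104000) = (-21 - 1*(-5/3))*(-447/104000) = (-21 + 5/3)*(-447/104000) = -58/3*(-447/104000) = 4321/52000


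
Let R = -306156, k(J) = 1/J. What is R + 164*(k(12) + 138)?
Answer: -850531/3 ≈ -2.8351e+5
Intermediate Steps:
R + 164*(k(12) + 138) = -306156 + 164*(1/12 + 138) = -306156 + 164*(1657/12) = -306156 + 67937/3 = -850531/3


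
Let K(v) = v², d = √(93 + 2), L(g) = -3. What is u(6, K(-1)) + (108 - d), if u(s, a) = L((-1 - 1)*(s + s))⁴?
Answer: 189 - √95 ≈ 179.25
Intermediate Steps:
d = √95 ≈ 9.7468
u(s, a) = 81 (u(s, a) = (-3)⁴ = 81)
u(6, K(-1)) + (108 - d) = 81 + (108 - √95) = 189 - √95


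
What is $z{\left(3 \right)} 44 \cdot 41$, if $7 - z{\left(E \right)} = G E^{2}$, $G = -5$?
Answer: $93808$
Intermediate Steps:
$z{\left(E \right)} = 7 + 5 E^{2}$ ($z{\left(E \right)} = 7 - - 5 E^{2} = 7 + 5 E^{2}$)
$z{\left(3 \right)} 44 \cdot 41 = \left(7 + 5 \cdot 3^{2}\right) 44 \cdot 41 = \left(7 + 5 \cdot 9\right) 44 \cdot 41 = \left(7 + 45\right) 44 \cdot 41 = 52 \cdot 44 \cdot 41 = 2288 \cdot 41 = 93808$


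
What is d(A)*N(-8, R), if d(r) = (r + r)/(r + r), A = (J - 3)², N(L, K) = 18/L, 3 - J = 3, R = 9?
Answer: -9/4 ≈ -2.2500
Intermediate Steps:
J = 0 (J = 3 - 1*3 = 3 - 3 = 0)
A = 9 (A = (0 - 3)² = (-3)² = 9)
d(r) = 1 (d(r) = (2*r)/((2*r)) = (2*r)*(1/(2*r)) = 1)
d(A)*N(-8, R) = 1*(18/(-8)) = 1*(18*(-⅛)) = 1*(-9/4) = -9/4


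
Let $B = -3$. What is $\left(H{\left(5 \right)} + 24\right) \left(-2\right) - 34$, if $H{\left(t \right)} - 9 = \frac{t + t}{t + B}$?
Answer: $-110$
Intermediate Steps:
$H{\left(t \right)} = 9 + \frac{2 t}{-3 + t}$ ($H{\left(t \right)} = 9 + \frac{t + t}{t - 3} = 9 + \frac{2 t}{-3 + t}$)
$\left(H{\left(5 \right)} + 24\right) \left(-2\right) - 34 = \left(\frac{-27 + 11 \cdot 5}{-3 + 5} + 24\right) \left(-2\right) - 34 = \left(\frac{-27 + 55}{2} + 24\right) \left(-2\right) - 34 = \left(\frac{1}{2} \cdot 28 + 24\right) \left(-2\right) - 34 = \left(14 + 24\right) \left(-2\right) - 34 = 38 \left(-2\right) - 34 = -76 - 34 = -110$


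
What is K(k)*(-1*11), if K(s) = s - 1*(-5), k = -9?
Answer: 44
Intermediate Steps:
K(s) = 5 + s (K(s) = s + 5 = 5 + s)
K(k)*(-1*11) = (5 - 9)*(-1*11) = -4*(-11) = 44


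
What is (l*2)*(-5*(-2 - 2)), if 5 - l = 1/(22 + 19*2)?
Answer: 598/3 ≈ 199.33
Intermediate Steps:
l = 299/60 (l = 5 - 1/(22 + 19*2) = 5 - 1/(22 + 38) = 5 - 1/60 = 299/60 ≈ 4.9833)
(l*2)*(-5*(-2 - 2)) = ((299/60)*2)*(-5*(-2 - 2)) = 299*(-5*(-4))/30 = (299/30)*20 = 598/3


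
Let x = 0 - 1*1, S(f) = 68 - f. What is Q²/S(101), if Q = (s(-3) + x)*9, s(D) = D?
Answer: -432/11 ≈ -39.273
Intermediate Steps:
x = -1 (x = 0 - 1 = -1)
Q = -36 (Q = (-3 - 1)*9 = -4*9 = -36)
Q²/S(101) = (-36)²/(68 - 1*101) = 1296/(68 - 101) = 1296/(-33) = 1296*(-1/33) = -432/11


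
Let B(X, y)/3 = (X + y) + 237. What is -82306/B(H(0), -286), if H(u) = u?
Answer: 11758/21 ≈ 559.90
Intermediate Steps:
B(X, y) = 711 + 3*X + 3*y (B(X, y) = 3*((X + y) + 237) = 3*(237 + X + y) = 711 + 3*X + 3*y)
-82306/B(H(0), -286) = -82306/(711 + 3*0 + 3*(-286)) = -82306/(711 + 0 - 858) = -82306/(-147) = -82306*(-1/147) = 11758/21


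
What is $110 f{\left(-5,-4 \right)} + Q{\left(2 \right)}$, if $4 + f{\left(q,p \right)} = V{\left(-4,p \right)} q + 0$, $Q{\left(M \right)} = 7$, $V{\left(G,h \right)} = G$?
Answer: $1767$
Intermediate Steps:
$f{\left(q,p \right)} = -4 - 4 q$ ($f{\left(q,p \right)} = -4 + \left(- 4 q + 0\right) = -4 - 4 q$)
$110 f{\left(-5,-4 \right)} + Q{\left(2 \right)} = 110 \left(-4 - -20\right) + 7 = 110 \left(-4 + 20\right) + 7 = 110 \cdot 16 + 7 = 1760 + 7 = 1767$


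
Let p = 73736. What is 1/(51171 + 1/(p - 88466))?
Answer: 14730/753748829 ≈ 1.9542e-5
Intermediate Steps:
1/(51171 + 1/(p - 88466)) = 1/(51171 + 1/(73736 - 88466)) = 1/(51171 + 1/(-14730)) = 1/(51171 - 1/14730) = 1/(753748829/14730) = 14730/753748829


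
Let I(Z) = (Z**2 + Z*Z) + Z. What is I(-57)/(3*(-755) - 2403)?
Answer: -2147/1556 ≈ -1.3798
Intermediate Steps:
I(Z) = Z + 2*Z**2 (I(Z) = (Z**2 + Z**2) + Z = 2*Z**2 + Z = Z + 2*Z**2)
I(-57)/(3*(-755) - 2403) = (-57*(1 + 2*(-57)))/(3*(-755) - 2403) = (-57*(1 - 114))/(-2265 - 2403) = -57*(-113)/(-4668) = 6441*(-1/4668) = -2147/1556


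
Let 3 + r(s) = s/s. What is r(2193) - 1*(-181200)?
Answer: 181198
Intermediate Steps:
r(s) = -2 (r(s) = -3 + s/s = -3 + 1 = -2)
r(2193) - 1*(-181200) = -2 - 1*(-181200) = -2 + 181200 = 181198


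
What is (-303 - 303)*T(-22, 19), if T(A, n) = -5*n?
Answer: 57570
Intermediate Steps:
(-303 - 303)*T(-22, 19) = (-303 - 303)*(-5*19) = -606*(-95) = 57570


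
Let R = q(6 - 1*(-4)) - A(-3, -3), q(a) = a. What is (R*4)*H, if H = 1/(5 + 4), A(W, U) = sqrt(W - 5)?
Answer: 40/9 - 8*I*sqrt(2)/9 ≈ 4.4444 - 1.2571*I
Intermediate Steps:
A(W, U) = sqrt(-5 + W)
R = 10 - 2*I*sqrt(2) (R = (6 - 1*(-4)) - sqrt(-5 - 3) = (6 + 4) - sqrt(-8) = 10 - 2*I*sqrt(2) ≈ 10.0 - 2.8284*I)
H = 1/9 ≈ 0.11111
(R*4)*H = ((10 - 2*I*sqrt(2))*4)*(1/9) = (40 - 8*I*sqrt(2))*(1/9) = 40/9 - 8*I*sqrt(2)/9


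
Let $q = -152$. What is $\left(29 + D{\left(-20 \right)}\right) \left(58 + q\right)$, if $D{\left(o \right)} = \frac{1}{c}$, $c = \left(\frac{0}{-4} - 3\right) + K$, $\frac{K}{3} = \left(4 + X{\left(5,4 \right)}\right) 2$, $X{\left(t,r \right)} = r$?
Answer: $- \frac{122764}{45} \approx -2728.1$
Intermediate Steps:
$K = 48$ ($K = 3 \left(4 + 4\right) 2 = 3 \cdot 8 \cdot 2 = 3 \cdot 16 = 48$)
$c = 45$ ($c = \left(\frac{0}{-4} - 3\right) + 48 = \left(0 \left(- \frac{1}{4}\right) - 3\right) + 48 = \left(0 - 3\right) + 48 = -3 + 48 = 45$)
$D{\left(o \right)} = \frac{1}{45}$
$\left(29 + D{\left(-20 \right)}\right) \left(58 + q\right) = \left(29 + \frac{1}{45}\right) \left(58 - 152\right) = \frac{1306}{45} \left(-94\right) = - \frac{122764}{45}$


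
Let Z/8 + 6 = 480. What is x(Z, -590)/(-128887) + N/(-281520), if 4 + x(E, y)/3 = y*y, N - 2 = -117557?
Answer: -1093477045/142291248 ≈ -7.6848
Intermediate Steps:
Z = 3792 (Z = -48 + 8*480 = -48 + 3840 = 3792)
N = -117555 (N = 2 - 117557 = -117555)
x(E, y) = -12 + 3*y**2 (x(E, y) = -12 + 3*(y*y) = -12 + 3*y**2)
x(Z, -590)/(-128887) + N/(-281520) = (-12 + 3*(-590)**2)/(-128887) - 117555/(-281520) = (-12 + 3*348100)*(-1/128887) - 117555*(-1/281520) = (-12 + 1044300)*(-1/128887) + 461/1104 = 1044288*(-1/128887) + 461/1104 = -1044288/128887 + 461/1104 = -1093477045/142291248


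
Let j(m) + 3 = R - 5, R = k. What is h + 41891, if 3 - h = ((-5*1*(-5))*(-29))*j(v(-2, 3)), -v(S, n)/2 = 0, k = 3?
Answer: 38269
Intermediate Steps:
R = 3
v(S, n) = 0 (v(S, n) = -2*0 = 0)
j(m) = -5 (j(m) = -3 + (3 - 5) = -3 - 2 = -5)
h = -3622 (h = 3 - (-5*1*(-5))*(-29)*(-5) = 3 - -5*(-5)*(-29)*(-5) = 3 - 25*(-29)*(-5) = 3 - (-725)*(-5) = 3 - 1*3625 = 3 - 3625 = -3622)
h + 41891 = -3622 + 41891 = 38269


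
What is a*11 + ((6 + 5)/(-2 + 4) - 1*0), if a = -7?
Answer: -143/2 ≈ -71.500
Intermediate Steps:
a*11 + ((6 + 5)/(-2 + 4) - 1*0) = -7*11 + ((6 + 5)/(-2 + 4) - 1*0) = -77 + (11/2 + 0) = -77 + 11/2 = -143/2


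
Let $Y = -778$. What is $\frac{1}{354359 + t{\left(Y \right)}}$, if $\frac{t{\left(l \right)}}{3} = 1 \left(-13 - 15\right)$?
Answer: $\frac{1}{354275} \approx 2.8227 \cdot 10^{-6}$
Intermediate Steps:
$t{\left(l \right)} = -84$ ($t{\left(l \right)} = 3 \cdot 1 \left(-13 - 15\right) = 3 \cdot 1 \left(-28\right) = 3 \left(-28\right) = -84$)
$\frac{1}{354359 + t{\left(Y \right)}} = \frac{1}{354359 - 84} = \frac{1}{354275}$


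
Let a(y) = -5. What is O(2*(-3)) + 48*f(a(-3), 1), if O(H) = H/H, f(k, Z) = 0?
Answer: 1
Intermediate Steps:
O(H) = 1
O(2*(-3)) + 48*f(a(-3), 1) = 1 + 48*0 = 1 + 0 = 1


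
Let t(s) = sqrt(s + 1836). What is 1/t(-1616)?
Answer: sqrt(55)/110 ≈ 0.067420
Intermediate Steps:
t(s) = sqrt(1836 + s)
1/t(-1616) = 1/(sqrt(1836 - 1616)) = 1/(sqrt(220)) = 1/(2*sqrt(55)) = sqrt(55)/110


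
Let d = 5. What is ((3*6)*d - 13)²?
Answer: 5929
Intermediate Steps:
((3*6)*d - 13)² = ((3*6)*5 - 13)² = (18*5 - 13)² = (90 - 13)² = 77² = 5929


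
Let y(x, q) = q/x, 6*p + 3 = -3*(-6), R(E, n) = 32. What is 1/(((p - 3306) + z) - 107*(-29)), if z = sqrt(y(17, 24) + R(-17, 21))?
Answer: -13634/2731345 - 8*sqrt(2414)/2731345 ≈ -0.0051356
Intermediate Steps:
p = 5/2 (p = -1/2 + (-3*(-6))/6 = -1/2 + (1/6)*18 = -1/2 + 3 = 5/2 ≈ 2.5000)
z = 2*sqrt(2414)/17 (z = sqrt(24/17 + 32) = sqrt(568/17) = 2*sqrt(2414)/17 ≈ 5.7803)
1/(((p - 3306) + z) - 107*(-29)) = 1/(((5/2 - 3306) + 2*sqrt(2414)/17) - 107*(-29)) = 1/((-6607/2 + 2*sqrt(2414)/17) + 3103) = 1/(-401/2 + 2*sqrt(2414)/17)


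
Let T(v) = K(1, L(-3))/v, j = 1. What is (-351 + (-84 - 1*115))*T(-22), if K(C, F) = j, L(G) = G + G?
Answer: 25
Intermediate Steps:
L(G) = 2*G
K(C, F) = 1
T(v) = 1/v
(-351 + (-84 - 1*115))*T(-22) = (-351 + (-84 - 1*115))/(-22) = (-351 + (-84 - 115))*(-1/22) = (-351 - 199)*(-1/22) = -550*(-1/22) = 25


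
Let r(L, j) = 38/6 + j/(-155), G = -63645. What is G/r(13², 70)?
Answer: -5918985/547 ≈ -10821.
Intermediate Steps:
r(L, j) = 19/3 - j/155 (r(L, j) = 38*(⅙) + j*(-1/155) = 19/3 - j/155)
G/r(13², 70) = -63645/(19/3 - 1/155*70) = -63645/(19/3 - 14/31) = -63645/547/93 = -63645*93/547 = -5918985/547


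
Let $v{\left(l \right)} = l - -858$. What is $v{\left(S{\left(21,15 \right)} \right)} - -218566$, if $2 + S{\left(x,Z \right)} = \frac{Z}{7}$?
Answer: $\frac{1535969}{7} \approx 2.1942 \cdot 10^{5}$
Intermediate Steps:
$S{\left(x,Z \right)} = -2 + \frac{Z}{7}$
$v{\left(l \right)} = 858 + l$ ($v{\left(l \right)} = l + 858 = 858 + l$)
$v{\left(S{\left(21,15 \right)} \right)} - -218566 = \left(858 + \left(-2 + \frac{1}{7} \cdot 15\right)\right) - -218566 = \left(858 + \left(-2 + \frac{15}{7}\right)\right) + 218566 = \left(858 + \frac{1}{7}\right) + 218566 = \frac{6007}{7} + 218566 = \frac{1535969}{7}$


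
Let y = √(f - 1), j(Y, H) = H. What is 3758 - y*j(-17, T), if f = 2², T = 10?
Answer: 3758 - 10*√3 ≈ 3740.7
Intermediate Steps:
f = 4
y = √3 (y = √(4 - 1) = √3 ≈ 1.7320)
3758 - y*j(-17, T) = 3758 - √3*10 = 3758 - 10*√3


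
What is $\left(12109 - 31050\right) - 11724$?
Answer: $-30665$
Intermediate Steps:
$\left(12109 - 31050\right) - 11724 = -18941 - 11724 = -30665$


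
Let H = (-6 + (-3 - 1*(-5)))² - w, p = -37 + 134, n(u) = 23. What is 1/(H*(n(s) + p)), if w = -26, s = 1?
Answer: 1/5040 ≈ 0.00019841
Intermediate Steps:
p = 97
H = 42 (H = (-6 + (-3 - 1*(-5)))² - 1*(-26) = (-6 + (-3 + 5))² + 26 = (-6 + 2)² + 26 = (-4)² + 26 = 16 + 26 = 42)
1/(H*(n(s) + p)) = 1/(42*(23 + 97)) = 1/(42*120) = 1/5040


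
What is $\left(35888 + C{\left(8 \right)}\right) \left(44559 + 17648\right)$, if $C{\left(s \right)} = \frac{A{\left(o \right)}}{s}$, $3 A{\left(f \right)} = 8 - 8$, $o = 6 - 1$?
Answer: $2232484816$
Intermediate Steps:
$o = 5$
$A{\left(f \right)} = 0$ ($A{\left(f \right)} = \frac{8 - 8}{3} = \frac{1}{3} \cdot 0 = 0$)
$C{\left(s \right)} = 0$ ($C{\left(s \right)} = \frac{0}{s} = 0$)
$\left(35888 + C{\left(8 \right)}\right) \left(44559 + 17648\right) = \left(35888 + 0\right) \left(44559 + 17648\right) = 35888 \cdot 62207 = 2232484816$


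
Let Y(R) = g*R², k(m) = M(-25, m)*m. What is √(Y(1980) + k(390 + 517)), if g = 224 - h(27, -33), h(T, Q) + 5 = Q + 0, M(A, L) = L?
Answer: √1027967449 ≈ 32062.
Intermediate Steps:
h(T, Q) = -5 + Q (h(T, Q) = -5 + (Q + 0) = -5 + Q)
g = 262 (g = 224 - (-5 - 33) = 224 - 1*(-38) = 224 + 38 = 262)
k(m) = m² (k(m) = m*m = m²)
Y(R) = 262*R²
√(Y(1980) + k(390 + 517)) = √(262*1980² + (390 + 517)²) = √(262*3920400 + 907²) = √(1027144800 + 822649) = √1027967449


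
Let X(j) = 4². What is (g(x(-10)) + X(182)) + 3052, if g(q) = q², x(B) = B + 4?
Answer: 3104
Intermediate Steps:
X(j) = 16
x(B) = 4 + B
(g(x(-10)) + X(182)) + 3052 = ((4 - 10)² + 16) + 3052 = ((-6)² + 16) + 3052 = (36 + 16) + 3052 = 52 + 3052 = 3104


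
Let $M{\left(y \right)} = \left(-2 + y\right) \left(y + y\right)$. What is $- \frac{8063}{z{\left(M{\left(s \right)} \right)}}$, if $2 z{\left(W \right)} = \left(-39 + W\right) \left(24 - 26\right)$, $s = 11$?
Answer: $\frac{8063}{159} \approx 50.711$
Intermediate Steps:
$M{\left(y \right)} = 2 y \left(-2 + y\right)$ ($M{\left(y \right)} = \left(-2 + y\right) 2 y = 2 y \left(-2 + y\right)$)
$z{\left(W \right)} = 39 - W$ ($z{\left(W \right)} = \frac{\left(-39 + W\right) \left(24 - 26\right)}{2} = \frac{\left(-39 + W\right) \left(-2\right)}{2} = \frac{78 - 2 W}{2} = 39 - W$)
$- \frac{8063}{z{\left(M{\left(s \right)} \right)}} = - \frac{8063}{39 - 2 \cdot 11 \left(-2 + 11\right)} = - \frac{8063}{39 - 2 \cdot 11 \cdot 9} = - \frac{8063}{39 - 198} = - \frac{8063}{-159} = \left(-8063\right) \left(- \frac{1}{159}\right) = \frac{8063}{159}$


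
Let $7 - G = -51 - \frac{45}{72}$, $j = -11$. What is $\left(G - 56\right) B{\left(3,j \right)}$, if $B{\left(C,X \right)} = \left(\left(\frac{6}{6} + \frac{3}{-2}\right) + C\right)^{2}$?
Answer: $\frac{525}{32} \approx 16.406$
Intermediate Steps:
$G = \frac{469}{8}$ ($G = 7 - \left(-51 - \frac{45}{72}\right) = 7 - \left(-51 - \frac{5}{8}\right) = 7 - - \frac{413}{8} = 7 + \frac{413}{8} = \frac{469}{8} \approx 58.625$)
$B{\left(C,X \right)} = \left(- \frac{1}{2} + C\right)^{2}$ ($B{\left(C,X \right)} = \left(\left(6 \cdot \frac{1}{6} + 3 \left(- \frac{1}{2}\right)\right) + C\right)^{2} = \left(\left(1 - \frac{3}{2}\right) + C\right)^{2} = \left(- \frac{1}{2} + C\right)^{2}$)
$\left(G - 56\right) B{\left(3,j \right)} = \left(\frac{469}{8} - 56\right) \frac{\left(-1 + 2 \cdot 3\right)^{2}}{4} = \frac{21 \frac{\left(-1 + 6\right)^{2}}{4}}{8} = \frac{21 \frac{5^{2}}{4}}{8} = \frac{21 \cdot \frac{1}{4} \cdot 25}{8} = \frac{21}{8} \cdot \frac{25}{4} = \frac{525}{32}$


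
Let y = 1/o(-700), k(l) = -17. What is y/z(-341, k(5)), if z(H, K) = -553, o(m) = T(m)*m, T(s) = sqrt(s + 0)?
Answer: -I*sqrt(7)/27097000 ≈ -9.764e-8*I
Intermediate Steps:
T(s) = sqrt(s)
o(m) = m**(3/2) (o(m) = sqrt(m)*m = m**(3/2))
y = I*sqrt(7)/49000 (y = 1/((-700)**(3/2)) = 1/(-7000*I*sqrt(7)) = I*sqrt(7)/49000 ≈ 5.3995e-5*I)
y/z(-341, k(5)) = (I*sqrt(7)/49000)/(-553) = (I*sqrt(7)/49000)*(-1/553) = -I*sqrt(7)/27097000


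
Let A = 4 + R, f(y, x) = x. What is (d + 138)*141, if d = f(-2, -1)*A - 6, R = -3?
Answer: 18471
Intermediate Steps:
A = 1 (A = 4 - 3 = 1)
d = -7 (d = -1*1 - 6 = -1 - 6 = -7)
(d + 138)*141 = (-7 + 138)*141 = 131*141 = 18471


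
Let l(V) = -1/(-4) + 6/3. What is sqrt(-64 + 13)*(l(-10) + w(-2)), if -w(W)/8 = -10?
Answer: 329*I*sqrt(51)/4 ≈ 587.38*I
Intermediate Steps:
l(V) = 9/4 (l(V) = -1*(-1/4) + 6*(1/3) = 1/4 + 2 = 9/4)
w(W) = 80 (w(W) = -8*(-10) = 80)
sqrt(-64 + 13)*(l(-10) + w(-2)) = sqrt(-64 + 13)*(9/4 + 80) = sqrt(-51)*(329/4) = (I*sqrt(51))*(329/4) = 329*I*sqrt(51)/4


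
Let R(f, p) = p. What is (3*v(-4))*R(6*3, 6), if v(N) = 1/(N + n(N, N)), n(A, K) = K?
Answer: -9/4 ≈ -2.2500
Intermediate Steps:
v(N) = 1/(2*N) (v(N) = 1/(N + N) = 1/(2*N))
(3*v(-4))*R(6*3, 6) = (3*((½)/(-4)))*6 = (3*((½)*(-¼)))*6 = (3*(-⅛))*6 = -3/8*6 = -9/4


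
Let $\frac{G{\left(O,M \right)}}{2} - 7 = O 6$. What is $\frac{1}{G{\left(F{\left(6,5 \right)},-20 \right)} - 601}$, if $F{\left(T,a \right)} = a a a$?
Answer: $\frac{1}{913} \approx 0.0010953$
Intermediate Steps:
$F{\left(T,a \right)} = a^{3}$ ($F{\left(T,a \right)} = a^{2} a = a^{3}$)
$G{\left(O,M \right)} = 14 + 12 O$ ($G{\left(O,M \right)} = 14 + 2 O 6 = 14 + 2 \cdot 6 O = 14 + 12 O$)
$\frac{1}{G{\left(F{\left(6,5 \right)},-20 \right)} - 601} = \frac{1}{\left(14 + 12 \cdot 5^{3}\right) - 601} = \frac{1}{\left(14 + 12 \cdot 125\right) - 601} = \frac{1}{\left(14 + 1500\right) - 601} = \frac{1}{1514 - 601} = \frac{1}{913}$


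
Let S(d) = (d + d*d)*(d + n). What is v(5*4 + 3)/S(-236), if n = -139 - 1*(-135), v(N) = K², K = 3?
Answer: -3/4436800 ≈ -6.7616e-7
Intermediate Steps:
v(N) = 9 (v(N) = 3² = 9)
n = -4 (n = -139 + 135 = -4)
S(d) = (-4 + d)*(d + d²) (S(d) = (d + d*d)*(d - 4) = (d + d²)*(-4 + d) = (-4 + d)*(d + d²))
v(5*4 + 3)/S(-236) = 9/((-236*(-4 + (-236)² - 3*(-236)))) = 9/((-236*(-4 + 55696 + 708))) = 9/((-236*56400)) = 9/(-13310400) = 9*(-1/13310400) = -3/4436800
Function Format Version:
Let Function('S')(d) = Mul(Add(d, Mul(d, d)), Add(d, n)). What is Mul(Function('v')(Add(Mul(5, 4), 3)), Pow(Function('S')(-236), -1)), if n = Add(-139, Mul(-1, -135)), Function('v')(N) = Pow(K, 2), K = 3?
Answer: Rational(-3, 4436800) ≈ -6.7616e-7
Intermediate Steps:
Function('v')(N) = 9 (Function('v')(N) = Pow(3, 2) = 9)
n = -4 (n = Add(-139, 135) = -4)
Function('S')(d) = Mul(Add(-4, d), Add(d, Pow(d, 2))) (Function('S')(d) = Mul(Add(d, Mul(d, d)), Add(d, -4)) = Mul(Add(d, Pow(d, 2)), Add(-4, d)) = Mul(Add(-4, d), Add(d, Pow(d, 2))))
Mul(Function('v')(Add(Mul(5, 4), 3)), Pow(Function('S')(-236), -1)) = Mul(9, Pow(Mul(-236, Add(-4, Pow(-236, 2), Mul(-3, -236))), -1)) = Mul(9, Pow(Mul(-236, Add(-4, 55696, 708)), -1)) = Mul(9, Pow(Mul(-236, 56400), -1)) = Mul(9, Pow(-13310400, -1)) = Mul(9, Rational(-1, 13310400)) = Rational(-3, 4436800)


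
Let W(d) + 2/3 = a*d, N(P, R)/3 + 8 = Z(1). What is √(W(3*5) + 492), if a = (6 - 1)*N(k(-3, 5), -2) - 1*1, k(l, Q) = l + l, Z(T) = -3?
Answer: 2*I*√4497/3 ≈ 44.706*I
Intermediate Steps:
k(l, Q) = 2*l
N(P, R) = -33 (N(P, R) = -24 + 3*(-3) = -24 - 9 = -33)
a = -166 (a = (6 - 1)*(-33) - 1*1 = 5*(-33) - 1 = -165 - 1 = -166)
W(d) = -⅔ - 166*d
√(W(3*5) + 492) = √((-⅔ - 498*5) + 492) = √((-⅔ - 166*15) + 492) = √((-⅔ - 2490) + 492) = √(-7472/3 + 492) = √(-5996/3) = 2*I*√4497/3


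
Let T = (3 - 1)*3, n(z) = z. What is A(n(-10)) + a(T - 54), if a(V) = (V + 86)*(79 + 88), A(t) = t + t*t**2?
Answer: 5336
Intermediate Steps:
A(t) = t + t**3
T = 6 (T = 2*3 = 6)
a(V) = 14362 + 167*V (a(V) = (86 + V)*167 = 14362 + 167*V)
A(n(-10)) + a(T - 54) = (-10 + (-10)**3) + (14362 + 167*(6 - 54)) = (-10 - 1000) + (14362 + 167*(-48)) = -1010 + (14362 - 8016) = -1010 + 6346 = 5336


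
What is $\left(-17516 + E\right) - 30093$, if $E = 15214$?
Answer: $-32395$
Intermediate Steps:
$\left(-17516 + E\right) - 30093 = \left(-17516 + 15214\right) - 30093 = -2302 - 30093 = -32395$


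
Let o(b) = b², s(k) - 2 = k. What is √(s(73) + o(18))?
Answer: √399 ≈ 19.975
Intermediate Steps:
s(k) = 2 + k
√(s(73) + o(18)) = √((2 + 73) + 18²) = √(75 + 324) = √399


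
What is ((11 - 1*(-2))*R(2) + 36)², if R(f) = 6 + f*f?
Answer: 27556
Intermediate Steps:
R(f) = 6 + f²
((11 - 1*(-2))*R(2) + 36)² = ((11 - 1*(-2))*(6 + 2²) + 36)² = ((11 + 2)*(6 + 4) + 36)² = (13*10 + 36)² = (130 + 36)² = 166² = 27556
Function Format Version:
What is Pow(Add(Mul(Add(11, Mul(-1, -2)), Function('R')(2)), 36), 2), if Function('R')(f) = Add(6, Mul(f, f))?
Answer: 27556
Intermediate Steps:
Function('R')(f) = Add(6, Pow(f, 2))
Pow(Add(Mul(Add(11, Mul(-1, -2)), Function('R')(2)), 36), 2) = Pow(Add(Mul(Add(11, Mul(-1, -2)), Add(6, Pow(2, 2))), 36), 2) = Pow(Add(Mul(Add(11, 2), Add(6, 4)), 36), 2) = Pow(Add(Mul(13, 10), 36), 2) = Pow(Add(130, 36), 2) = Pow(166, 2) = 27556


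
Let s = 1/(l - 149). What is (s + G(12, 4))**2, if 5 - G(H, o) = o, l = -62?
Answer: 44100/44521 ≈ 0.99054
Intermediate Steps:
G(H, o) = 5 - o
s = -1/211 (s = 1/(-62 - 149) = 1/(-211) = -1/211 ≈ -0.0047393)
(s + G(12, 4))**2 = (-1/211 + (5 - 1*4))**2 = (-1/211 + (5 - 4))**2 = (-1/211 + 1)**2 = (210/211)**2 = 44100/44521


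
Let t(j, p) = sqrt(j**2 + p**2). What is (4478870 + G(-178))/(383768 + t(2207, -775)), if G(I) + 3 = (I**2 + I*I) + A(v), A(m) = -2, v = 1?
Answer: 871581836972/73636203175 - 4542233*sqrt(5471474)/147272406350 ≈ 11.764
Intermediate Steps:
G(I) = -5 + 2*I**2 (G(I) = -3 + ((I**2 + I*I) - 2) = -3 + ((I**2 + I**2) - 2) = -3 + (2*I**2 - 2) = -3 + (-2 + 2*I**2) = -5 + 2*I**2)
(4478870 + G(-178))/(383768 + t(2207, -775)) = (4478870 + (-5 + 2*(-178)**2))/(383768 + sqrt(2207**2 + (-775)**2)) = (4478870 + (-5 + 2*31684))/(383768 + sqrt(4870849 + 600625)) = (4478870 + (-5 + 63368))/(383768 + sqrt(5471474)) = (4478870 + 63363)/(383768 + sqrt(5471474)) = 4542233/(383768 + sqrt(5471474))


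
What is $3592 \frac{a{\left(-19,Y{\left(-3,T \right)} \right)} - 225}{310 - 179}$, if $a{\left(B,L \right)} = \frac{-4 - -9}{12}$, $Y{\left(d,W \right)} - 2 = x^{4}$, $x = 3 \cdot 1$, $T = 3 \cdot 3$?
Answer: $- \frac{2420110}{393} \approx -6158.0$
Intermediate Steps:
$T = 9$
$x = 3$
$Y{\left(d,W \right)} = 83$ ($Y{\left(d,W \right)} = 2 + 3^{4} = 2 + 81 = 83$)
$a{\left(B,L \right)} = \frac{5}{12}$ ($a{\left(B,L \right)} = \left(-4 + 9\right) \frac{1}{12} = 5 \cdot \frac{1}{12} = \frac{5}{12}$)
$3592 \frac{a{\left(-19,Y{\left(-3,T \right)} \right)} - 225}{310 - 179} = 3592 \frac{\frac{5}{12} - 225}{310 - 179} = 3592 \left(- \frac{2695}{12 \cdot 131}\right) = 3592 \left(\left(- \frac{2695}{12}\right) \frac{1}{131}\right) = 3592 \left(- \frac{2695}{1572}\right) = - \frac{2420110}{393}$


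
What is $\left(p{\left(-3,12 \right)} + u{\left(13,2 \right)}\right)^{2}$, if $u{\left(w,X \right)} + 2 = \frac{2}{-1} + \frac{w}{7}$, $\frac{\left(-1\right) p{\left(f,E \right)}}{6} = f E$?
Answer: $\frac{2241009}{49} \approx 45735.0$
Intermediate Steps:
$p{\left(f,E \right)} = - 6 E f$ ($p{\left(f,E \right)} = - 6 f E = - 6 E f$)
$u{\left(w,X \right)} = -4 + \frac{w}{7}$ ($u{\left(w,X \right)} = -2 + \left(\frac{2}{-1} + \frac{w}{7}\right) = -2 + \left(2 \left(-1\right) + w \frac{1}{7}\right) = -2 + \left(-2 + \frac{w}{7}\right) = -4 + \frac{w}{7}$)
$\left(p{\left(-3,12 \right)} + u{\left(13,2 \right)}\right)^{2} = \left(\left(-6\right) 12 \left(-3\right) + \left(-4 + \frac{1}{7} \cdot 13\right)\right)^{2} = \left(216 + \left(-4 + \frac{13}{7}\right)\right)^{2} = \left(216 - \frac{15}{7}\right)^{2} = \left(\frac{1497}{7}\right)^{2} = \frac{2241009}{49}$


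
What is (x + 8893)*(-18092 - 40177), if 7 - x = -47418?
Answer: -3281593542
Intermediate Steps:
x = 47425 (x = 7 - 1*(-47418) = 7 + 47418 = 47425)
(x + 8893)*(-18092 - 40177) = (47425 + 8893)*(-18092 - 40177) = 56318*(-58269) = -3281593542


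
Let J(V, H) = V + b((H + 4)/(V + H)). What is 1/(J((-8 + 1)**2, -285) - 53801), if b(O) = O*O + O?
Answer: -55696/2993626115 ≈ -1.8605e-5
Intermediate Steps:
b(O) = O + O**2 (b(O) = O**2 + O = O + O**2)
J(V, H) = V + (1 + (4 + H)/(H + V))*(4 + H)/(H + V) (J(V, H) = V + ((H + 4)/(V + H))*(1 + (H + 4)/(V + H)) = V + ((4 + H)/(H + V))*(1 + (4 + H)/(H + V)) = V + (1 + (4 + H)/(H + V))*(4 + H)/(H + V))
1/(J((-8 + 1)**2, -285) - 53801) = 1/(((-8 + 1)**2*(-285 + (-8 + 1)**2)**2 + (4 - 285)*(4 + (-8 + 1)**2 + 2*(-285)))/(-285 + (-8 + 1)**2)**2 - 53801) = 1/(((-7)**2*(-285 + (-7)**2)**2 - 281*(4 + (-7)**2 - 570))/(-285 + (-7)**2)**2 - 53801) = 1/((49*(-285 + 49)**2 - 281*(4 + 49 - 570))/(-285 + 49)**2 - 53801) = 1/((49*(-236)**2 - 281*(-517))/(-236)**2 - 53801) = 1/((49*55696 + 145277)/55696 - 53801) = 1/((2729104 + 145277)/55696 - 53801) = 1/((1/55696)*2874381 - 53801) = 1/(2874381/55696 - 53801) = 1/(-2993626115/55696) = -55696/2993626115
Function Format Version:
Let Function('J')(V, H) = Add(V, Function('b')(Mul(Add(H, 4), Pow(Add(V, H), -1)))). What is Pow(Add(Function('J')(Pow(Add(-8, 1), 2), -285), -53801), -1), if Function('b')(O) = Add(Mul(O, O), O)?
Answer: Rational(-55696, 2993626115) ≈ -1.8605e-5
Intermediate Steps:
Function('b')(O) = Add(O, Pow(O, 2)) (Function('b')(O) = Add(Pow(O, 2), O) = Add(O, Pow(O, 2)))
Function('J')(V, H) = Add(V, Mul(Pow(Add(H, V), -1), Add(1, Mul(Pow(Add(H, V), -1), Add(4, H))), Add(4, H))) (Function('J')(V, H) = Add(V, Mul(Mul(Add(H, 4), Pow(Add(V, H), -1)), Add(1, Mul(Add(H, 4), Pow(Add(V, H), -1))))) = Add(V, Mul(Mul(Add(4, H), Pow(Add(H, V), -1)), Add(1, Mul(Add(4, H), Pow(Add(H, V), -1))))) = Add(V, Mul(Mul(Pow(Add(H, V), -1), Add(4, H)), Add(1, Mul(Pow(Add(H, V), -1), Add(4, H))))) = Add(V, Mul(Pow(Add(H, V), -1), Add(1, Mul(Pow(Add(H, V), -1), Add(4, H))), Add(4, H))))
Pow(Add(Function('J')(Pow(Add(-8, 1), 2), -285), -53801), -1) = Pow(Add(Mul(Pow(Add(-285, Pow(Add(-8, 1), 2)), -2), Add(Mul(Pow(Add(-8, 1), 2), Pow(Add(-285, Pow(Add(-8, 1), 2)), 2)), Mul(Add(4, -285), Add(4, Pow(Add(-8, 1), 2), Mul(2, -285))))), -53801), -1) = Pow(Add(Mul(Pow(Add(-285, Pow(-7, 2)), -2), Add(Mul(Pow(-7, 2), Pow(Add(-285, Pow(-7, 2)), 2)), Mul(-281, Add(4, Pow(-7, 2), -570)))), -53801), -1) = Pow(Add(Mul(Pow(Add(-285, 49), -2), Add(Mul(49, Pow(Add(-285, 49), 2)), Mul(-281, Add(4, 49, -570)))), -53801), -1) = Pow(Add(Mul(Pow(-236, -2), Add(Mul(49, Pow(-236, 2)), Mul(-281, -517))), -53801), -1) = Pow(Add(Mul(Rational(1, 55696), Add(Mul(49, 55696), 145277)), -53801), -1) = Pow(Add(Mul(Rational(1, 55696), Add(2729104, 145277)), -53801), -1) = Pow(Add(Mul(Rational(1, 55696), 2874381), -53801), -1) = Pow(Add(Rational(2874381, 55696), -53801), -1) = Pow(Rational(-2993626115, 55696), -1) = Rational(-55696, 2993626115)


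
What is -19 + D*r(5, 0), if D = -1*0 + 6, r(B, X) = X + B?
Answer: 11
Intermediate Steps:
r(B, X) = B + X
D = 6 (D = 0 + 6 = 6)
-19 + D*r(5, 0) = -19 + 6*(5 + 0) = -19 + 6*5 = -19 + 30 = 11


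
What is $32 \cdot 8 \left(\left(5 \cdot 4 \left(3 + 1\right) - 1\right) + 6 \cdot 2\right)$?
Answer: $23296$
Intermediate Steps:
$32 \cdot 8 \left(\left(5 \cdot 4 \left(3 + 1\right) - 1\right) + 6 \cdot 2\right) = 256 \left(\left(5 \cdot 4 \cdot 4 - 1\right) + 12\right) = 256 \left(\left(5 \cdot 16 - 1\right) + 12\right) = 256 \left(\left(80 - 1\right) + 12\right) = 256 \left(79 + 12\right) = 256 \cdot 91 = 23296$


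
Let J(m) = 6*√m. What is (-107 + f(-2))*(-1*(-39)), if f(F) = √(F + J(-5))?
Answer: -4173 + 39*√(-2 + 6*I*√5) ≈ -4079.2 + 108.8*I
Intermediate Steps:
f(F) = √(F + 6*I*√5) (f(F) = √(F + 6*√(-5)) = √(F + 6*(I*√5)) = √(F + 6*I*√5))
(-107 + f(-2))*(-1*(-39)) = (-107 + √(-2 + 6*I*√5))*(-1*(-39)) = (-107 + √(-2 + 6*I*√5))*39 = -4173 + 39*√(-2 + 6*I*√5)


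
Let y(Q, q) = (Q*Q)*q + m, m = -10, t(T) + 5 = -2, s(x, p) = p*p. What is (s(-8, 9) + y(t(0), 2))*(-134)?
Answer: -22646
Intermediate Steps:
s(x, p) = p²
t(T) = -7 (t(T) = -5 - 2 = -7)
y(Q, q) = -10 + q*Q² (y(Q, q) = (Q*Q)*q - 10 = Q²*q - 10 = q*Q² - 10 = -10 + q*Q²)
(s(-8, 9) + y(t(0), 2))*(-134) = (9² + (-10 + 2*(-7)²))*(-134) = (81 + (-10 + 2*49))*(-134) = (81 + (-10 + 98))*(-134) = (81 + 88)*(-134) = 169*(-134) = -22646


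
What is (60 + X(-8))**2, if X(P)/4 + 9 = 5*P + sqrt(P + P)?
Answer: 18240 - 4352*I ≈ 18240.0 - 4352.0*I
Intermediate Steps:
X(P) = -36 + 20*P + 4*sqrt(2)*sqrt(P) (X(P) = -36 + 4*(5*P + sqrt(P + P)) = -36 + 4*(5*P + sqrt(2*P)) = -36 + 4*(5*P + sqrt(2)*sqrt(P)) = -36 + (20*P + 4*sqrt(2)*sqrt(P)) = -36 + 20*P + 4*sqrt(2)*sqrt(P))
(60 + X(-8))**2 = (60 + (-36 + 20*(-8) + 4*sqrt(2)*sqrt(-8)))**2 = (60 + (-36 - 160 + 4*sqrt(2)*(2*I*sqrt(2))))**2 = (60 + (-36 - 160 + 16*I))**2 = (60 + (-196 + 16*I))**2 = (-136 + 16*I)**2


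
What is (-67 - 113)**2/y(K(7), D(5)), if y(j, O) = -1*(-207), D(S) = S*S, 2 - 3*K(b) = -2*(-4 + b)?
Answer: 3600/23 ≈ 156.52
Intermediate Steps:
K(b) = -2 + 2*b/3 (K(b) = 2/3 - (-2)*(-4 + b)/3 = 2/3 - (8 - 2*b)/3 = 2/3 + (-8/3 + 2*b/3) = -2 + 2*b/3)
D(S) = S**2
y(j, O) = 207
(-67 - 113)**2/y(K(7), D(5)) = (-67 - 113)**2/207 = (-180)**2*(1/207) = 32400*(1/207) = 3600/23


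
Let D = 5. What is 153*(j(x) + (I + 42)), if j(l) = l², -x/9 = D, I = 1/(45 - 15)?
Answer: 3162561/10 ≈ 3.1626e+5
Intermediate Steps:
I = 1/30 ≈ 0.033333
x = -45 (x = -9*5 = -45)
153*(j(x) + (I + 42)) = 153*((-45)² + (1/30 + 42)) = 153*(2025 + 1261/30) = 153*(62011/30) = 3162561/10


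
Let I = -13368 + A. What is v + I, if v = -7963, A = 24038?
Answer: 2707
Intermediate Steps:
I = 10670 (I = -13368 + 24038 = 10670)
v + I = -7963 + 10670 = 2707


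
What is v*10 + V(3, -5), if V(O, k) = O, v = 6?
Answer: 63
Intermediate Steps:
v*10 + V(3, -5) = 6*10 + 3 = 60 + 3 = 63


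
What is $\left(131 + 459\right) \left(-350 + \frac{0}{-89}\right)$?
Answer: $-206500$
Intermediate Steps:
$\left(131 + 459\right) \left(-350 + \frac{0}{-89}\right) = 590 \left(-350 + 0 \left(- \frac{1}{89}\right)\right) = 590 \left(-350 + 0\right) = 590 \left(-350\right) = -206500$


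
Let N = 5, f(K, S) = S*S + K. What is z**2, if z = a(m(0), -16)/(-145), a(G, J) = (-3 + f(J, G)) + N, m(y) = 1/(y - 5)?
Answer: 121801/13140625 ≈ 0.0092690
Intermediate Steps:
f(K, S) = K + S**2 (f(K, S) = S**2 + K = K + S**2)
m(y) = 1/(-5 + y)
a(G, J) = 2 + J + G**2 (a(G, J) = (-3 + (J + G**2)) + 5 = (-3 + J + G**2) + 5 = 2 + J + G**2)
z = 349/3625 (z = (2 - 16 + (1/(-5 + 0))**2)/(-145) = (2 - 16 + (1/(-5))**2)*(-1/145) = (2 - 16 + (-1/5)**2)*(-1/145) = (2 - 16 + 1/25)*(-1/145) = -349/25*(-1/145) = 349/3625 ≈ 0.096276)
z**2 = (349/3625)**2 = 121801/13140625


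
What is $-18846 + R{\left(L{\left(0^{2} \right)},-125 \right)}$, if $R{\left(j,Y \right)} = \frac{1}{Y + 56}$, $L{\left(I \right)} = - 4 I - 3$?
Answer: $- \frac{1300375}{69} \approx -18846.0$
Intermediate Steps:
$L{\left(I \right)} = -3 - 4 I$
$R{\left(j,Y \right)} = \frac{1}{56 + Y}$
$-18846 + R{\left(L{\left(0^{2} \right)},-125 \right)} = -18846 + \frac{1}{56 - 125} = -18846 + \frac{1}{-69} = -18846 - \frac{1}{69} = - \frac{1300375}{69}$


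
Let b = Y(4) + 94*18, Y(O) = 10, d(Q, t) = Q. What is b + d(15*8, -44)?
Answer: 1822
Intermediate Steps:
b = 1702 (b = 10 + 94*18 = 10 + 1692 = 1702)
b + d(15*8, -44) = 1702 + 15*8 = 1702 + 120 = 1822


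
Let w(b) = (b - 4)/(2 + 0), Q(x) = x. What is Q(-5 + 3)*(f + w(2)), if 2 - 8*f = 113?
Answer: 119/4 ≈ 29.750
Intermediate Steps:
f = -111/8 (f = ¼ - ⅛*113 = ¼ - 113/8 = -111/8 ≈ -13.875)
w(b) = -2 + b/2 (w(b) = (-4 + b)/2 = (-4 + b)*(½) = -2 + b/2)
Q(-5 + 3)*(f + w(2)) = (-5 + 3)*(-111/8 + (-2 + (½)*2)) = -2*(-111/8 + (-2 + 1)) = -2*(-111/8 - 1) = -2*(-119/8) = 119/4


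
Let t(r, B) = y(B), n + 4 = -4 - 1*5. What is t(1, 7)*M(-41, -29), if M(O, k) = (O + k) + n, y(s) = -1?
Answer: 83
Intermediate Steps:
n = -13 (n = -4 + (-4 - 1*5) = -4 + (-4 - 5) = -4 - 9 = -13)
t(r, B) = -1
M(O, k) = -13 + O + k (M(O, k) = (O + k) - 13 = -13 + O + k)
t(1, 7)*M(-41, -29) = -(-13 - 41 - 29) = -1*(-83) = 83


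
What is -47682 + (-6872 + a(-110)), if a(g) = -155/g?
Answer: -1200157/22 ≈ -54553.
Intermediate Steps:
-47682 + (-6872 + a(-110)) = -47682 + (-6872 - 155/(-110)) = -47682 + (-6872 - 155*(-1/110)) = -47682 + (-6872 + 31/22) = -47682 - 151153/22 = -1200157/22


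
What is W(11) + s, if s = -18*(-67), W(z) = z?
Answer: 1217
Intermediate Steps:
s = 1206
W(11) + s = 11 + 1206 = 1217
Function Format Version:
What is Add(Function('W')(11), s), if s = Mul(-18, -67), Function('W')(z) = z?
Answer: 1217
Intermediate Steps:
s = 1206
Add(Function('W')(11), s) = Add(11, 1206) = 1217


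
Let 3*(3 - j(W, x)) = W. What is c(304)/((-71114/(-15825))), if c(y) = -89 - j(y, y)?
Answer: 73850/35557 ≈ 2.0769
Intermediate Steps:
j(W, x) = 3 - W/3
c(y) = -92 + y/3 (c(y) = -89 - (3 - y/3) = -89 + (-3 + y/3) = -92 + y/3)
c(304)/((-71114/(-15825))) = (-92 + (⅓)*304)/((-71114/(-15825))) = (-92 + 304/3)/((-71114*(-1/15825))) = 28/(3*(71114/15825)) = (28/3)*(15825/71114) = 73850/35557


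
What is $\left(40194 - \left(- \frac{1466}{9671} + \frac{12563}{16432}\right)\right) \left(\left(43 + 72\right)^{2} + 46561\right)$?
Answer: $\frac{190935163227493351}{79456936} \approx 2.403 \cdot 10^{9}$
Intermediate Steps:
$\left(40194 - \left(- \frac{1466}{9671} + \frac{12563}{16432}\right)\right) \left(\left(43 + 72\right)^{2} + 46561\right) = \left(40194 - \frac{97407461}{158913872}\right) \left(115^{2} + 46561\right) = \left(40194 + \left(\frac{1466}{9671} - \frac{12563}{16432}\right)\right) \left(13225 + 46561\right) = \left(40194 - \frac{97407461}{158913872}\right) 59786 = \frac{6387286763707}{158913872} \cdot 59786 = \frac{190935163227493351}{79456936}$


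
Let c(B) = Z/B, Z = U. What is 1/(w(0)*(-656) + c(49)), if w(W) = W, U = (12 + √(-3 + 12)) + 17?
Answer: 49/32 ≈ 1.5313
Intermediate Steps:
U = 32 (U = (12 + √9) + 17 = (12 + 3) + 17 = 15 + 17 = 32)
Z = 32
c(B) = 32/B
1/(w(0)*(-656) + c(49)) = 1/(0*(-656) + 32/49) = 1/(0 + 32*(1/49)) = 1/(0 + 32/49) = 1/(32/49) = 49/32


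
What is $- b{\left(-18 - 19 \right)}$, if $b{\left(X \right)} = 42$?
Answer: $-42$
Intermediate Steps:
$- b{\left(-18 - 19 \right)} = \left(-1\right) 42 = -42$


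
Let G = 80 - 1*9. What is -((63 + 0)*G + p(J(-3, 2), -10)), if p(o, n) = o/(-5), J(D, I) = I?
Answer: -22363/5 ≈ -4472.6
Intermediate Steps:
G = 71 (G = 80 - 9 = 71)
p(o, n) = -o/5 (p(o, n) = o*(-⅕) = -o/5)
-((63 + 0)*G + p(J(-3, 2), -10)) = -((63 + 0)*71 - ⅕*2) = -(63*71 - ⅖) = -(4473 - ⅖) = -1*22363/5 = -22363/5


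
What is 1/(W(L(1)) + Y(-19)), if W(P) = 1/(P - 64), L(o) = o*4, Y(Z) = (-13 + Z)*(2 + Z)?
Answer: 60/32639 ≈ 0.0018383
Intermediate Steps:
L(o) = 4*o
W(P) = 1/(-64 + P)
1/(W(L(1)) + Y(-19)) = 1/(1/(-64 + 4*1) + (-26 + (-19)**2 - 11*(-19))) = 1/(1/(-64 + 4) + (-26 + 361 + 209)) = 1/(1/(-60) + 544) = 1/(-1/60 + 544) = 1/(32639/60) = 60/32639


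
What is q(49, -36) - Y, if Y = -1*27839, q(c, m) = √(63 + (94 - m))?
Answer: 27839 + √193 ≈ 27853.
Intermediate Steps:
q(c, m) = √(157 - m)
Y = -27839
q(49, -36) - Y = √(157 - 1*(-36)) - 1*(-27839) = √(157 + 36) + 27839 = √193 + 27839 = 27839 + √193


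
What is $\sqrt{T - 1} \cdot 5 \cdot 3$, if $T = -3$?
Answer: $30 i \approx 30.0 i$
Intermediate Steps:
$\sqrt{T - 1} \cdot 5 \cdot 3 = \sqrt{-3 - 1} \cdot 5 \cdot 3 = \sqrt{-4} \cdot 5 \cdot 3 = 2 i 5 \cdot 3 = 10 i 3 = 30 i$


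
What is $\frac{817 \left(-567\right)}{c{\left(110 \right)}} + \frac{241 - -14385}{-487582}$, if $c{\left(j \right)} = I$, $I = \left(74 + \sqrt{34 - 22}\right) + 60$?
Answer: $- \frac{7566610048519}{2187292852} + \frac{463239 \sqrt{3}}{8972} \approx -3369.9$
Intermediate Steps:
$I = 134 + 2 \sqrt{3}$ ($I = \left(74 + \sqrt{12}\right) + 60 = \left(74 + 2 \sqrt{3}\right) + 60 = 134 + 2 \sqrt{3} \approx 137.46$)
$c{\left(j \right)} = 134 + 2 \sqrt{3}$
$\frac{817 \left(-567\right)}{c{\left(110 \right)}} + \frac{241 - -14385}{-487582} = \frac{817 \left(-567\right)}{134 + 2 \sqrt{3}} + \frac{241 - -14385}{-487582} = - \frac{463239}{134 + 2 \sqrt{3}} + \left(241 + 14385\right) \left(- \frac{1}{487582}\right) = - \frac{463239}{134 + 2 \sqrt{3}} + 14626 \left(- \frac{1}{487582}\right) = - \frac{463239}{134 + 2 \sqrt{3}} - \frac{7313}{243791} = - \frac{7313}{243791} - \frac{463239}{134 + 2 \sqrt{3}}$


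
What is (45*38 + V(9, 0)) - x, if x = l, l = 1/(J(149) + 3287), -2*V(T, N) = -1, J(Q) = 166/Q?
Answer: 1676046811/979858 ≈ 1710.5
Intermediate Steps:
V(T, N) = 1/2 (V(T, N) = -1/2*(-1) = 1/2)
l = 149/489929 (l = 1/(166/149 + 3287) = 1/(489929/149) = 149/489929 ≈ 0.00030413)
x = 149/489929 ≈ 0.00030413
(45*38 + V(9, 0)) - x = (45*38 + 1/2) - 1*149/489929 = (1710 + 1/2) - 149/489929 = 3421/2 - 149/489929 = 1676046811/979858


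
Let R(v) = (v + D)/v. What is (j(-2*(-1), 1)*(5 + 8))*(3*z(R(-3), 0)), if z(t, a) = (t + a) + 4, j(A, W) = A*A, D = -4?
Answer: 988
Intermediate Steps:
j(A, W) = A²
R(v) = (-4 + v)/v (R(v) = (v - 4)/v = (-4 + v)/v)
z(t, a) = 4 + a + t (z(t, a) = (a + t) + 4 = 4 + a + t)
(j(-2*(-1), 1)*(5 + 8))*(3*z(R(-3), 0)) = ((-2*(-1))²*(5 + 8))*(3*(4 + 0 + (-4 - 3)/(-3))) = (2²*13)*(3*(4 + 0 - ⅓*(-7))) = (4*13)*(3*(4 + 0 + 7/3)) = 52*(3*(19/3)) = 52*19 = 988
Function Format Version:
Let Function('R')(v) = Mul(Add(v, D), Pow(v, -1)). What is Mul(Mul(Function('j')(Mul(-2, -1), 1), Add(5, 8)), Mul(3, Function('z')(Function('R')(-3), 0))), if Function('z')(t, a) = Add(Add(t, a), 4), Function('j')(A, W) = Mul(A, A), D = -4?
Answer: 988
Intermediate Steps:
Function('j')(A, W) = Pow(A, 2)
Function('R')(v) = Mul(Pow(v, -1), Add(-4, v)) (Function('R')(v) = Mul(Add(v, -4), Pow(v, -1)) = Mul(Add(-4, v), Pow(v, -1)) = Mul(Pow(v, -1), Add(-4, v)))
Function('z')(t, a) = Add(4, a, t) (Function('z')(t, a) = Add(Add(a, t), 4) = Add(4, a, t))
Mul(Mul(Function('j')(Mul(-2, -1), 1), Add(5, 8)), Mul(3, Function('z')(Function('R')(-3), 0))) = Mul(Mul(Pow(Mul(-2, -1), 2), Add(5, 8)), Mul(3, Add(4, 0, Mul(Pow(-3, -1), Add(-4, -3))))) = Mul(Mul(Pow(2, 2), 13), Mul(3, Add(4, 0, Mul(Rational(-1, 3), -7)))) = Mul(Mul(4, 13), Mul(3, Add(4, 0, Rational(7, 3)))) = Mul(52, Mul(3, Rational(19, 3))) = Mul(52, 19) = 988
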